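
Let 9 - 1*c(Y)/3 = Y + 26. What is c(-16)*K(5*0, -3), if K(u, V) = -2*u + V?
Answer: 9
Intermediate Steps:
c(Y) = -51 - 3*Y (c(Y) = 27 - 3*(Y + 26) = 27 - 3*(26 + Y) = 27 + (-78 - 3*Y) = -51 - 3*Y)
K(u, V) = V - 2*u
c(-16)*K(5*0, -3) = (-51 - 3*(-16))*(-3 - 10*0) = (-51 + 48)*(-3 - 2*0) = -3*(-3 + 0) = -3*(-3) = 9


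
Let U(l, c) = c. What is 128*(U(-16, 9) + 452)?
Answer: 59008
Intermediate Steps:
128*(U(-16, 9) + 452) = 128*(9 + 452) = 128*461 = 59008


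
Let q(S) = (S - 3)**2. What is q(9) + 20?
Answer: 56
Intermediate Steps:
q(S) = (-3 + S)**2
q(9) + 20 = (-3 + 9)**2 + 20 = 6**2 + 20 = 36 + 20 = 56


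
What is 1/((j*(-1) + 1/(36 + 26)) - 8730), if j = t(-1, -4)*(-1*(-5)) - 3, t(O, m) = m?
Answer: -62/539833 ≈ -0.00011485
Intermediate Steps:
j = -23 (j = -(-4)*(-5) - 3 = -4*5 - 3 = -20 - 3 = -23)
1/((j*(-1) + 1/(36 + 26)) - 8730) = 1/((-23*(-1) + 1/(36 + 26)) - 8730) = 1/((23 + 1/62) - 8730) = 1/(1427/62 - 8730) = 1/(-539833/62) = -62/539833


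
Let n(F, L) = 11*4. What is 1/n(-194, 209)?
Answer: 1/44 ≈ 0.022727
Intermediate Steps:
n(F, L) = 44
1/n(-194, 209) = 1/44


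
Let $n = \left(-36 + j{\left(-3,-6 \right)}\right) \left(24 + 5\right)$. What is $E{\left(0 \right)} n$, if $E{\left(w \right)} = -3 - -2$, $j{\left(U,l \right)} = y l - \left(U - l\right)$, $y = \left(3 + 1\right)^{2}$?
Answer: $3915$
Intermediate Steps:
$y = 16$ ($y = 4^{2} = 16$)
$j{\left(U,l \right)} = - U + 17 l$ ($j{\left(U,l \right)} = 16 l - \left(U - l\right) = - U + 17 l$)
$E{\left(w \right)} = -1$ ($E{\left(w \right)} = -3 + 2 = -1$)
$n = -3915$ ($n = \left(-36 + \left(\left(-1\right) \left(-3\right) + 17 \left(-6\right)\right)\right) \left(24 + 5\right) = \left(-36 + \left(3 - 102\right)\right) 29 = \left(-36 - 99\right) 29 = \left(-135\right) 29 = -3915$)
$E{\left(0 \right)} n = \left(-1\right) \left(-3915\right) = 3915$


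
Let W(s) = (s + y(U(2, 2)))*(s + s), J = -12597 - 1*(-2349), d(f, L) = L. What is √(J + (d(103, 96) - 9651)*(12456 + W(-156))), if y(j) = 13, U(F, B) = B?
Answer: 2*I*√136333302 ≈ 23352.0*I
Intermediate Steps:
J = -10248 (J = -12597 + 2349 = -10248)
W(s) = 2*s*(13 + s) (W(s) = (s + 13)*(s + s) = (13 + s)*(2*s) = 2*s*(13 + s))
√(J + (d(103, 96) - 9651)*(12456 + W(-156))) = √(-10248 + (96 - 9651)*(12456 + 2*(-156)*(13 - 156))) = √(-10248 - 9555*(12456 + 2*(-156)*(-143))) = √(-10248 - 9555*(12456 + 44616)) = √(-10248 - 9555*57072) = √(-10248 - 545322960) = √(-545333208) = 2*I*√136333302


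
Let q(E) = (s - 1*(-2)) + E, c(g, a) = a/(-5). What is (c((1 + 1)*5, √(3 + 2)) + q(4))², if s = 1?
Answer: (35 - √5)²/25 ≈ 42.939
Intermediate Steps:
c(g, a) = -a/5 (c(g, a) = a*(-⅕) = -a/5)
q(E) = 3 + E (q(E) = (1 - 1*(-2)) + E = (1 + 2) + E = 3 + E)
(c((1 + 1)*5, √(3 + 2)) + q(4))² = (-√(3 + 2)/5 + (3 + 4))² = (-√5/5 + 7)² = (7 - √5/5)²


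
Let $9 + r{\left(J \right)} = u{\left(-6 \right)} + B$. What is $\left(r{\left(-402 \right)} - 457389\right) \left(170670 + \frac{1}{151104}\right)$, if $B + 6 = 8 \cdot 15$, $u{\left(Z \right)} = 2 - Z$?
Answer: $- \frac{2948163509012239}{37776} \approx -7.8043 \cdot 10^{10}$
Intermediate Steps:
$B = 114$ ($B = -6 + 8 \cdot 15 = -6 + 120 = 114$)
$r{\left(J \right)} = 113$ ($r{\left(J \right)} = -9 + \left(\left(2 - -6\right) + 114\right) = -9 + \left(\left(2 + 6\right) + 114\right) = -9 + \left(8 + 114\right) = -9 + 122 = 113$)
$\left(r{\left(-402 \right)} - 457389\right) \left(170670 + \frac{1}{151104}\right) = \left(113 - 457389\right) \left(170670 + \frac{1}{151104}\right) = - 457276 \left(170670 + \frac{1}{151104}\right) = \left(-457276\right) \frac{25788919681}{151104} = - \frac{2948163509012239}{37776}$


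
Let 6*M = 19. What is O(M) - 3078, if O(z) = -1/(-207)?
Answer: -637145/207 ≈ -3078.0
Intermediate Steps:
M = 19/6 (M = (1/6)*19 = 19/6 ≈ 3.1667)
O(z) = 1/207 (O(z) = -1*(-1/207) = 1/207)
O(M) - 3078 = 1/207 - 3078 = -637145/207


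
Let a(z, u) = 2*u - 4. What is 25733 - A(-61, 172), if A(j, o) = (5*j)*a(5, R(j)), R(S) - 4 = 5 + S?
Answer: -7207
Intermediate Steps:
R(S) = 9 + S (R(S) = 4 + (5 + S) = 9 + S)
a(z, u) = -4 + 2*u
A(j, o) = 5*j*(14 + 2*j) (A(j, o) = (5*j)*(-4 + 2*(9 + j)) = (5*j)*(-4 + (18 + 2*j)) = (5*j)*(14 + 2*j) = 5*j*(14 + 2*j))
25733 - A(-61, 172) = 25733 - 10*(-61)*(7 - 61) = 25733 - 10*(-61)*(-54) = 25733 - 1*32940 = 25733 - 32940 = -7207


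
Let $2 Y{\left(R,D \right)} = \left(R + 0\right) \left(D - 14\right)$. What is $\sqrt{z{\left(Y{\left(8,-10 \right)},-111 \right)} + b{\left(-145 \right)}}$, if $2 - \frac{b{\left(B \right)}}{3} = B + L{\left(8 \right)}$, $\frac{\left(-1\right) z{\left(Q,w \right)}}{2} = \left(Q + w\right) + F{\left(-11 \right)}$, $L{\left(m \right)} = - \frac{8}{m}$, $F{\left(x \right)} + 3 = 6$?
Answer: $2 \sqrt{213} \approx 29.189$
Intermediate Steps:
$F{\left(x \right)} = 3$ ($F{\left(x \right)} = -3 + 6 = 3$)
$Y{\left(R,D \right)} = \frac{R \left(-14 + D\right)}{2}$ ($Y{\left(R,D \right)} = \frac{\left(R + 0\right) \left(D - 14\right)}{2} = \frac{R \left(-14 + D\right)}{2}$)
$z{\left(Q,w \right)} = -6 - 2 Q - 2 w$ ($z{\left(Q,w \right)} = - 2 \left(\left(Q + w\right) + 3\right) = - 2 \left(3 + Q + w\right) = -6 - 2 Q - 2 w$)
$b{\left(B \right)} = 9 - 3 B$ ($b{\left(B \right)} = 6 - 3 \left(B - \frac{8}{8}\right) = 6 - 3 \left(B - 1\right) = 6 - 3 \left(-1 + B\right) = 6 - \left(-3 + 3 B\right) = 9 - 3 B$)
$\sqrt{z{\left(Y{\left(8,-10 \right)},-111 \right)} + b{\left(-145 \right)}} = \sqrt{\left(-6 - 2 \cdot \frac{1}{2} \cdot 8 \left(-14 - 10\right) - -222\right) + \left(9 - -435\right)} = \sqrt{\left(-6 - 2 \cdot \frac{1}{2} \cdot 8 \left(-24\right) + 222\right) + \left(9 + 435\right)} = \sqrt{\left(-6 - -192 + 222\right) + 444} = \sqrt{\left(-6 + 192 + 222\right) + 444} = \sqrt{408 + 444} = \sqrt{852} = 2 \sqrt{213}$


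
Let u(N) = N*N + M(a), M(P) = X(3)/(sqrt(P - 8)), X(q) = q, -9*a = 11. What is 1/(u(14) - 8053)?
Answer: -8051/63256708 + I*sqrt(83)/569310372 ≈ -0.00012728 + 1.6003e-8*I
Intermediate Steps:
a = -11/9 (a = -1/9*11 = -11/9 ≈ -1.2222)
M(P) = 3/sqrt(-8 + P) (M(P) = 3/(sqrt(P - 8)) = 3/(sqrt(-8 + P)) = 3/sqrt(-8 + P))
u(N) = N**2 - 9*I*sqrt(83)/83 (u(N) = N*N + 3/sqrt(-8 - 11/9) = N**2 + 3/sqrt(-83/9) = N**2 + 3*(-3*I*sqrt(83)/83) = N**2 - 9*I*sqrt(83)/83)
1/(u(14) - 8053) = 1/((14**2 - 9*I*sqrt(83)/83) - 8053) = 1/((196 - 9*I*sqrt(83)/83) - 8053) = 1/(-7857 - 9*I*sqrt(83)/83)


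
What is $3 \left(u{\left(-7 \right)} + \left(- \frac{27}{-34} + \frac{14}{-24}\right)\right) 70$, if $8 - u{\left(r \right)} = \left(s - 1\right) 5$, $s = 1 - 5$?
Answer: $\frac{237125}{34} \approx 6974.3$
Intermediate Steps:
$s = -4$ ($s = 1 - 5 = -4$)
$u{\left(r \right)} = 33$ ($u{\left(r \right)} = 8 - \left(-4 - 1\right) 5 = 8 - \left(-5\right) 5 = 8 - -25 = 8 + 25 = 33$)
$3 \left(u{\left(-7 \right)} + \left(- \frac{27}{-34} + \frac{14}{-24}\right)\right) 70 = 3 \left(33 + \left(- \frac{27}{-34} + \frac{14}{-24}\right)\right) 70 = 3 \left(33 + \left(\left(-27\right) \left(- \frac{1}{34}\right) + 14 \left(- \frac{1}{24}\right)\right)\right) 70 = 3 \left(33 + \left(\frac{27}{34} - \frac{7}{12}\right)\right) 70 = 3 \left(33 + \frac{43}{204}\right) 70 = 3 \cdot \frac{6775}{204} \cdot 70 = 3 \cdot \frac{237125}{102} = \frac{237125}{34}$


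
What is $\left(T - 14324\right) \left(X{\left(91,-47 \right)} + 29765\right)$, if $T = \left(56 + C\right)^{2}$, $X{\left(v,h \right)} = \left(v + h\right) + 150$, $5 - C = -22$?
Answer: $-222745165$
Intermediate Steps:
$C = 27$ ($C = 5 - -22 = 5 + 22 = 27$)
$X{\left(v,h \right)} = 150 + h + v$ ($X{\left(v,h \right)} = \left(h + v\right) + 150 = 150 + h + v$)
$T = 6889$ ($T = \left(56 + 27\right)^{2} = 83^{2} = 6889$)
$\left(T - 14324\right) \left(X{\left(91,-47 \right)} + 29765\right) = \left(6889 - 14324\right) \left(\left(150 - 47 + 91\right) + 29765\right) = - 7435 \left(194 + 29765\right) = \left(-7435\right) 29959 = -222745165$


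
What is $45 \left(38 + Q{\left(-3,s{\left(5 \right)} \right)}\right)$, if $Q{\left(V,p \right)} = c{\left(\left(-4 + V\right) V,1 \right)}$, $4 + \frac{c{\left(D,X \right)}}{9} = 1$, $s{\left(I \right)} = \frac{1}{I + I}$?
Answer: $495$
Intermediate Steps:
$s{\left(I \right)} = \frac{1}{2 I}$
$c{\left(D,X \right)} = -27$ ($c{\left(D,X \right)} = -36 + 9 \cdot 1 = -36 + 9 = -27$)
$Q{\left(V,p \right)} = -27$
$45 \left(38 + Q{\left(-3,s{\left(5 \right)} \right)}\right) = 45 \left(38 - 27\right) = 45 \cdot 11 = 495$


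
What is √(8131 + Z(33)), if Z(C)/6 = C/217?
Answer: 5*√15316945/217 ≈ 90.177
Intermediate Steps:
Z(C) = 6*C/217 (Z(C) = 6*(C/217) = 6*C/217)
√(8131 + Z(33)) = √(8131 + (6/217)*33) = √(8131 + 198/217) = √(1764625/217) = 5*√15316945/217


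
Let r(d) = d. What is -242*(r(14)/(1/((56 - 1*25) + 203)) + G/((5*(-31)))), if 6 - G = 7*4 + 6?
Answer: -122889536/155 ≈ -7.9284e+5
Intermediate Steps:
G = -28 (G = 6 - (7*4 + 6) = 6 - (28 + 6) = 6 - 1*34 = 6 - 34 = -28)
-242*(r(14)/(1/((56 - 1*25) + 203)) + G/((5*(-31)))) = -242*(14/(1/((56 - 1*25) + 203)) - 28/(5*(-31))) = -242*(14/(1/((56 - 25) + 203)) - 28/(-155)) = -242*(14/(1/(31 + 203)) - 28*(-1/155)) = -242*(14/(1/234) + 28/155) = -242*(14*234 + 28/155) = -242*(3276 + 28/155) = -242*507808/155 = -122889536/155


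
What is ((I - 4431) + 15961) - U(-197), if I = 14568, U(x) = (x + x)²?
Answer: -129138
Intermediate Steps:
U(x) = 4*x² (U(x) = (2*x)² = 4*x²)
((I - 4431) + 15961) - U(-197) = ((14568 - 4431) + 15961) - 4*(-197)² = (10137 + 15961) - 4*38809 = 26098 - 1*155236 = 26098 - 155236 = -129138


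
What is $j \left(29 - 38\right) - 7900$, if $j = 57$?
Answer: $-8413$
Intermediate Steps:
$j \left(29 - 38\right) - 7900 = 57 \left(29 - 38\right) - 7900 = 57 \left(-9\right) - 7900 = -513 - 7900 = -8413$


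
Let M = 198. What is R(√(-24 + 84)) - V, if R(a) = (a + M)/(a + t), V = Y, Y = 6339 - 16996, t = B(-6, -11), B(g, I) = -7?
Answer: 118673/11 + 410*√15/11 ≈ 10933.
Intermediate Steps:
t = -7
Y = -10657
V = -10657
R(a) = (198 + a)/(-7 + a) (R(a) = (a + 198)/(a - 7) = (198 + a)/(-7 + a))
R(√(-24 + 84)) - V = (198 + √(-24 + 84))/(-7 + √(-24 + 84)) - 1*(-10657) = (198 + √60)/(-7 + √60) + 10657 = (198 + 2*√15)/(-7 + 2*√15) + 10657 = 10657 + (198 + 2*√15)/(-7 + 2*√15)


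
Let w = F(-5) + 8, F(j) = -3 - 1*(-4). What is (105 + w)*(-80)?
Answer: -9120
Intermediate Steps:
F(j) = 1 (F(j) = -3 + 4 = 1)
w = 9 (w = 1 + 8 = 9)
(105 + w)*(-80) = (105 + 9)*(-80) = 114*(-80) = -9120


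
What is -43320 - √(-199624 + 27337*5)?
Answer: -43320 - I*√62939 ≈ -43320.0 - 250.88*I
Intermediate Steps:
-43320 - √(-199624 + 27337*5) = -43320 - √(-199624 + 136685) = -43320 - √(-62939) = -43320 - I*√62939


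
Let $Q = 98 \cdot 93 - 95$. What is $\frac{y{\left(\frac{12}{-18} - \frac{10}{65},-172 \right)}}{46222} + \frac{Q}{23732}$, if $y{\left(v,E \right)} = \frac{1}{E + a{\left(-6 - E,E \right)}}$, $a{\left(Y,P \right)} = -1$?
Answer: $\frac{36059780991}{94885353596} \approx 0.38004$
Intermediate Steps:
$y{\left(v,E \right)} = \frac{1}{-1 + E}$ ($y{\left(v,E \right)} = \frac{1}{E - 1} = \frac{1}{-1 + E}$)
$Q = 9019$ ($Q = 9114 - 95 = 9019$)
$\frac{y{\left(\frac{12}{-18} - \frac{10}{65},-172 \right)}}{46222} + \frac{Q}{23732} = \frac{1}{\left(-1 - 172\right) 46222} + \frac{9019}{23732} = \frac{1}{-173} \cdot \frac{1}{46222} + 9019 \cdot \frac{1}{23732} = \left(- \frac{1}{173}\right) \frac{1}{46222} + \frac{9019}{23732} = - \frac{1}{7996406} + \frac{9019}{23732} = \frac{36059780991}{94885353596}$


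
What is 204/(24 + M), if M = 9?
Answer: 68/11 ≈ 6.1818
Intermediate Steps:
204/(24 + M) = 204/(24 + 9) = 204/33 = (1/33)*204 = 68/11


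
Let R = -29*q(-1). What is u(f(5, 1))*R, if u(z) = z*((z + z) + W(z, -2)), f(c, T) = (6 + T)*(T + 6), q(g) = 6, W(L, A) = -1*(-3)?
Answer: -861126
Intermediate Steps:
W(L, A) = 3
f(c, T) = (6 + T)² (f(c, T) = (6 + T)*(6 + T) = (6 + T)²)
u(z) = z*(3 + 2*z) (u(z) = z*((z + z) + 3) = z*(2*z + 3) = z*(3 + 2*z))
R = -174 (R = -29*6 = -174)
u(f(5, 1))*R = ((6 + 1)²*(3 + 2*(6 + 1)²))*(-174) = (7²*(3 + 2*7²))*(-174) = (49*(3 + 2*49))*(-174) = (49*(3 + 98))*(-174) = (49*101)*(-174) = 4949*(-174) = -861126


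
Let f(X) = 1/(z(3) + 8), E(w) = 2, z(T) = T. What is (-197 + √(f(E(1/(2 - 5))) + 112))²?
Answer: 428132/11 - 1182*√1507/11 ≈ 34750.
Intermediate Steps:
f(X) = 1/11 (f(X) = 1/(3 + 8) = 1/11)
(-197 + √(f(E(1/(2 - 5))) + 112))² = (-197 + √(1/11 + 112))² = (-197 + √(1233/11))² = (-197 + 3*√1507/11)²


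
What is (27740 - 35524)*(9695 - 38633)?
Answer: 225253392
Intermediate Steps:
(27740 - 35524)*(9695 - 38633) = -7784*(-28938) = 225253392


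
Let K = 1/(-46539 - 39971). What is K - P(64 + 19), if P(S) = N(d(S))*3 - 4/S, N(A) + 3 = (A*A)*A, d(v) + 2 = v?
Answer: -11447700297663/7180330 ≈ -1.5943e+6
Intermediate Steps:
d(v) = -2 + v
K = -1/86510 (K = 1/(-86510) = -1/86510 ≈ -1.1559e-5)
N(A) = -3 + A³ (N(A) = -3 + (A*A)*A = -3 + A²*A = -3 + A³)
P(S) = -9 - 4/S + 3*(-2 + S)³ (P(S) = (-3 + (-2 + S)³)*3 - 4/S = (-9 + 3*(-2 + S)³) - 4/S = -9 - 4/S + 3*(-2 + S)³)
K - P(64 + 19) = -1/86510 - (-9 - 4/(64 + 19) + 3*(-2 + (64 + 19))³) = -1/86510 - (-9 - 4/83 + 3*(-2 + 83)³) = -1/86510 - (-9 - 4*1/83 + 3*81³) = -1/86510 - (-9 - 4/83 + 3*531441) = -1/86510 - (-9 - 4/83 + 1594323) = -1/86510 - 1*132328058/83 = -1/86510 - 132328058/83 = -11447700297663/7180330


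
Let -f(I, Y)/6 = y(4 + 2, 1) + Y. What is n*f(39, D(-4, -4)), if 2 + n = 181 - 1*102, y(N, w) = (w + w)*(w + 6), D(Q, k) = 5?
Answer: -8778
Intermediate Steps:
y(N, w) = 2*w*(6 + w) (y(N, w) = (2*w)*(6 + w) = 2*w*(6 + w))
f(I, Y) = -84 - 6*Y (f(I, Y) = -6*(2*1*(6 + 1) + Y) = -6*(2*1*7 + Y) = -6*(14 + Y) = -84 - 6*Y)
n = 77 (n = -2 + (181 - 1*102) = -2 + (181 - 102) = -2 + 79 = 77)
n*f(39, D(-4, -4)) = 77*(-84 - 6*5) = 77*(-84 - 30) = 77*(-114) = -8778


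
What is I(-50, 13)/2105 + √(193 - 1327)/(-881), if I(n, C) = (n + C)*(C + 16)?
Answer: -1073/2105 - 9*I*√14/881 ≈ -0.50974 - 0.038224*I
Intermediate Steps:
I(n, C) = (16 + C)*(C + n) (I(n, C) = (C + n)*(16 + C) = (16 + C)*(C + n))
I(-50, 13)/2105 + √(193 - 1327)/(-881) = (13² + 16*13 + 16*(-50) + 13*(-50))/2105 + √(193 - 1327)/(-881) = (169 + 208 - 800 - 650)*(1/2105) + √(-1134)*(-1/881) = -1073*1/2105 + (9*I*√14)*(-1/881) = -1073/2105 - 9*I*√14/881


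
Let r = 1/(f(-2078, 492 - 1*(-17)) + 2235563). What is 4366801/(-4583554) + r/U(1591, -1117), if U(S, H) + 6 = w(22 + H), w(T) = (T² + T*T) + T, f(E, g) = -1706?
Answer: -23381779633289791139/24542370848890289322 ≈ -0.95271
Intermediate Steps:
w(T) = T + 2*T² (w(T) = (T² + T²) + T = 2*T² + T = T + 2*T²)
U(S, H) = -6 + (22 + H)*(45 + 2*H) (U(S, H) = -6 + (22 + H)*(1 + 2*(22 + H)) = -6 + (22 + H)*(1 + (44 + 2*H)) = -6 + (22 + H)*(45 + 2*H))
r = 1/2233857 (r = 1/(-1706 + 2235563) = 1/2233857 ≈ 4.4766e-7)
4366801/(-4583554) + r/U(1591, -1117) = 4366801/(-4583554) + 1/(2233857*(-6 + (22 - 1117)*(45 + 2*(-1117)))) = 4366801*(-1/4583554) + 1/(2233857*(-6 - 1095*(45 - 2234))) = -4366801/4583554 + 1/(2233857*(-6 - 1095*(-2189))) = -4366801/4583554 + 1/(2233857*(-6 + 2396955)) = -4366801/4583554 + (1/2233857)/2396949 = -4366801/4583554 + (1/2233857)*(1/2396949) = -4366801/4583554 + 1/5354441302293 = -23381779633289791139/24542370848890289322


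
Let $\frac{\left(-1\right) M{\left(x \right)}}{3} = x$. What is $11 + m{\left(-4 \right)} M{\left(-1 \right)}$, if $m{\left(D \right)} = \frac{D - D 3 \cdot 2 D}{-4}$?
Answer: $86$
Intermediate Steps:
$M{\left(x \right)} = - 3 x$
$m{\left(D \right)} = - \frac{D}{4} + \frac{3 D^{2}}{2}$ ($m{\left(D \right)} = \left(D - D 6 D\right) \left(- \frac{1}{4}\right) = \left(D - 6 D D\right) \left(- \frac{1}{4}\right) = \left(D - 6 D^{2}\right) \left(- \frac{1}{4}\right) = - \frac{D}{4} + \frac{3 D^{2}}{2}$)
$11 + m{\left(-4 \right)} M{\left(-1 \right)} = 11 + \frac{1}{4} \left(-4\right) \left(-1 + 6 \left(-4\right)\right) \left(\left(-3\right) \left(-1\right)\right) = 11 + \frac{1}{4} \left(-4\right) \left(-1 - 24\right) 3 = 11 + \frac{1}{4} \left(-4\right) \left(-25\right) 3 = 11 + 25 \cdot 3 = 11 + 75 = 86$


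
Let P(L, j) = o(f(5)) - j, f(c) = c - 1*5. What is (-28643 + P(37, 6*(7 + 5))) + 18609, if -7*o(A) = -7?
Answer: -10105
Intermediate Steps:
f(c) = -5 + c (f(c) = c - 5 = -5 + c)
o(A) = 1 (o(A) = -1/7*(-7) = 1)
P(L, j) = 1 - j
(-28643 + P(37, 6*(7 + 5))) + 18609 = (-28643 + (1 - 6*(7 + 5))) + 18609 = (-28643 + (1 - 6*12)) + 18609 = (-28643 + (1 - 1*72)) + 18609 = (-28643 + (1 - 72)) + 18609 = (-28643 - 71) + 18609 = -28714 + 18609 = -10105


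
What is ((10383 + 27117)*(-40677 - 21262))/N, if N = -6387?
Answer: 774237500/2129 ≈ 3.6366e+5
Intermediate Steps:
((10383 + 27117)*(-40677 - 21262))/N = ((10383 + 27117)*(-40677 - 21262))/(-6387) = (37500*(-61939))*(-1/6387) = -2322712500*(-1/6387) = 774237500/2129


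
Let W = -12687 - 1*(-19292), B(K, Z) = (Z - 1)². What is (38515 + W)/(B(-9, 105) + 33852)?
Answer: 11280/11167 ≈ 1.0101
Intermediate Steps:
B(K, Z) = (-1 + Z)²
W = 6605 (W = -12687 + 19292 = 6605)
(38515 + W)/(B(-9, 105) + 33852) = (38515 + 6605)/((-1 + 105)² + 33852) = 45120/(104² + 33852) = 45120/(10816 + 33852) = 45120/44668 = 45120*(1/44668) = 11280/11167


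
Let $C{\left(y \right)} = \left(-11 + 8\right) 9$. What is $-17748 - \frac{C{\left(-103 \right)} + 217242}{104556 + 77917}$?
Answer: $- \frac{3238748019}{182473} \approx -17749.0$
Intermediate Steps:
$C{\left(y \right)} = -27$ ($C{\left(y \right)} = \left(-3\right) 9 = -27$)
$-17748 - \frac{C{\left(-103 \right)} + 217242}{104556 + 77917} = -17748 - \frac{-27 + 217242}{104556 + 77917} = -17748 - \frac{217215}{182473} = - \frac{3238748019}{182473}$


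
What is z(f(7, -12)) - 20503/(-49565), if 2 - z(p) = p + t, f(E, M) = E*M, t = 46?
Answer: 2003103/49565 ≈ 40.414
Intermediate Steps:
z(p) = -44 - p (z(p) = 2 - (p + 46) = 2 - (46 + p) = 2 + (-46 - p) = -44 - p)
z(f(7, -12)) - 20503/(-49565) = (-44 - 7*(-12)) - 20503/(-49565) = (-44 - 1*(-84)) - 20503*(-1)/49565 = (-44 + 84) - 1*(-20503/49565) = 40 + 20503/49565 = 2003103/49565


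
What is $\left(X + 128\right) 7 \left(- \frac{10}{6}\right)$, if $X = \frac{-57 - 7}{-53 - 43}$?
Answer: $- \frac{13510}{9} \approx -1501.1$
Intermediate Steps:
$X = \frac{2}{3}$ ($X = \frac{-57 - 7}{-96} = \left(-64\right) \left(- \frac{1}{96}\right) = \frac{2}{3} \approx 0.66667$)
$\left(X + 128\right) 7 \left(- \frac{10}{6}\right) = \left(\frac{2}{3} + 128\right) 7 \left(- \frac{10}{6}\right) = \frac{386 \cdot 7 \left(\left(-10\right) \frac{1}{6}\right)}{3} = \frac{386 \cdot 7 \left(- \frac{5}{3}\right)}{3} = \frac{386}{3} \left(- \frac{35}{3}\right) = - \frac{13510}{9}$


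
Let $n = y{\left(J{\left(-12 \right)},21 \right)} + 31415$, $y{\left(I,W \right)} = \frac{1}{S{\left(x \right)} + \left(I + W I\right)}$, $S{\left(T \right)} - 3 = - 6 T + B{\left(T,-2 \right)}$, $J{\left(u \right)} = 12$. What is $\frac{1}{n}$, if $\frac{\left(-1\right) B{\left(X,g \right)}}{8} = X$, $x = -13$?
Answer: $\frac{449}{14105336} \approx 3.1832 \cdot 10^{-5}$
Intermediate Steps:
$B{\left(X,g \right)} = - 8 X$
$S{\left(T \right)} = 3 - 14 T$
$y{\left(I,W \right)} = \frac{1}{185 + I + I W}$ ($y{\left(I,W \right)} = \frac{1}{\left(3 - -182\right) + \left(I + W I\right)} = \frac{1}{\left(3 + 182\right) + \left(I + I W\right)} = \frac{1}{185 + \left(I + I W\right)} = \frac{1}{185 + I + I W}$)
$n = \frac{14105336}{449}$ ($n = \frac{1}{185 + 12 + 12 \cdot 21} + 31415 = \frac{1}{185 + 12 + 252} + 31415 = \frac{1}{449} + 31415 = \frac{14105336}{449} \approx 31415.0$)
$\frac{1}{n} = \frac{1}{\frac{14105336}{449}} = \frac{449}{14105336}$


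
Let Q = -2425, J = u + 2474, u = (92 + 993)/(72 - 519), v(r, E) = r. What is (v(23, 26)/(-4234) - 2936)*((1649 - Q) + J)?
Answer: -36371639916937/1892598 ≈ -1.9218e+7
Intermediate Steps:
u = -1085/447 (u = 1085/(-447) = 1085*(-1/447) = -1085/447 ≈ -2.4273)
J = 1104793/447 (J = -1085/447 + 2474 = 1104793/447 ≈ 2471.6)
(v(23, 26)/(-4234) - 2936)*((1649 - Q) + J) = (23/(-4234) - 2936)*((1649 - 1*(-2425)) + 1104793/447) = (23*(-1/4234) - 2936)*((1649 + 2425) + 1104793/447) = (-23/4234 - 2936)*(4074 + 1104793/447) = -12431047/4234*2925871/447 = -36371639916937/1892598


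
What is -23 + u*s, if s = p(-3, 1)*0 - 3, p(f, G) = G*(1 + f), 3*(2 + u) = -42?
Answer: 25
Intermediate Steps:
u = -16 (u = -2 + (⅓)*(-42) = -2 - 14 = -16)
s = -3 (s = (1*(1 - 3))*0 - 3 = (1*(-2))*0 - 3 = -2*0 - 3 = 0 - 3 = -3)
-23 + u*s = -23 - 16*(-3) = -23 + 48 = 25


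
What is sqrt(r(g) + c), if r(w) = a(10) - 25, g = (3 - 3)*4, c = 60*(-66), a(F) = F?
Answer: 5*I*sqrt(159) ≈ 63.048*I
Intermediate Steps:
c = -3960
g = 0 (g = 0*4 = 0)
r(w) = -15 (r(w) = 10 - 25 = -15)
sqrt(r(g) + c) = sqrt(-15 - 3960) = sqrt(-3975) = 5*I*sqrt(159)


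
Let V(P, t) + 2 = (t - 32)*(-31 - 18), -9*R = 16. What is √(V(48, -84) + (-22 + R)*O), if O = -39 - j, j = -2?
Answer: 4*√3691/3 ≈ 81.005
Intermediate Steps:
R = -16/9 (R = -⅑*16 = -16/9 ≈ -1.7778)
O = -37 (O = -39 - 1*(-2) = -39 + 2 = -37)
V(P, t) = 1566 - 49*t (V(P, t) = -2 + (t - 32)*(-31 - 18) = -2 + (-32 + t)*(-49) = -2 + (1568 - 49*t) = 1566 - 49*t)
√(V(48, -84) + (-22 + R)*O) = √((1566 - 49*(-84)) + (-22 - 16/9)*(-37)) = √((1566 + 4116) - 214/9*(-37)) = √(5682 + 7918/9) = √(59056/9) = 4*√3691/3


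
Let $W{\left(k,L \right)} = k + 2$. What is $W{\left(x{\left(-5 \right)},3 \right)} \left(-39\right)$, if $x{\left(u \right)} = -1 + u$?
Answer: $156$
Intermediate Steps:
$W{\left(k,L \right)} = 2 + k$
$W{\left(x{\left(-5 \right)},3 \right)} \left(-39\right) = \left(2 - 6\right) \left(-39\right) = \left(-4\right) \left(-39\right) = 156$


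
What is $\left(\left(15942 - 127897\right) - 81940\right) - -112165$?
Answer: $-81730$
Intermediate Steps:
$\left(\left(15942 - 127897\right) - 81940\right) - -112165 = \left(-111955 - 81940\right) + 112165 = -193895 + 112165 = -81730$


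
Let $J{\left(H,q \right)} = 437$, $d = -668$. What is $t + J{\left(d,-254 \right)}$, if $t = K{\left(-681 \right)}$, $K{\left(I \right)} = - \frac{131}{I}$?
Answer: $\frac{297728}{681} \approx 437.19$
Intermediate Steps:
$t = \frac{131}{681}$ ($t = - \frac{131}{-681} = \left(-131\right) \left(- \frac{1}{681}\right) = \frac{131}{681} \approx 0.19236$)
$t + J{\left(d,-254 \right)} = \frac{131}{681} + 437 = \frac{297728}{681}$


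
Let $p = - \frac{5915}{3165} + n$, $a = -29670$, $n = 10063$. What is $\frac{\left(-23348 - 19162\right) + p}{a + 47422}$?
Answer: $- \frac{10270067}{5618508} \approx -1.8279$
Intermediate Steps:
$p = \frac{6368696}{633}$ ($p = - \frac{5915}{3165} + 10063 = \left(-5915\right) \frac{1}{3165} + 10063 = - \frac{1183}{633} + 10063 = \frac{6368696}{633} \approx 10061.0$)
$\frac{\left(-23348 - 19162\right) + p}{a + 47422} = \frac{\left(-23348 - 19162\right) + \frac{6368696}{633}}{-29670 + 47422} = \frac{-42510 + \frac{6368696}{633}}{17752} = \left(- \frac{20540134}{633}\right) \frac{1}{17752} = - \frac{10270067}{5618508}$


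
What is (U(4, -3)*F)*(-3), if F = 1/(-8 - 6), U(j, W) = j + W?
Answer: 3/14 ≈ 0.21429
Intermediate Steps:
U(j, W) = W + j
F = -1/14 (F = 1/(-14) = -1/14 ≈ -0.071429)
(U(4, -3)*F)*(-3) = ((-3 + 4)*(-1/14))*(-3) = (1*(-1/14))*(-3) = -1/14*(-3) = 3/14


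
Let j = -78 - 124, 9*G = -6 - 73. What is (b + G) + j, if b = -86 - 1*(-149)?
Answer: -1330/9 ≈ -147.78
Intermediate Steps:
G = -79/9 (G = (-6 - 73)/9 = (1/9)*(-79) = -79/9 ≈ -8.7778)
j = -202
b = 63 (b = -86 + 149 = 63)
(b + G) + j = (63 - 79/9) - 202 = 488/9 - 202 = -1330/9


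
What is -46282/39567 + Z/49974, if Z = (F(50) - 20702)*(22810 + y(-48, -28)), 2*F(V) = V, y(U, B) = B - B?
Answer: -1036877030581/109851181 ≈ -9438.9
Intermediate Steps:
y(U, B) = 0
F(V) = V/2
Z = -471642370 (Z = ((1/2)*50 - 20702)*(22810 + 0) = (25 - 20702)*22810 = -20677*22810 = -471642370)
-46282/39567 + Z/49974 = -46282/39567 - 471642370/49974 = -46282*1/39567 - 471642370*1/49974 = -46282/39567 - 235821185/24987 = -1036877030581/109851181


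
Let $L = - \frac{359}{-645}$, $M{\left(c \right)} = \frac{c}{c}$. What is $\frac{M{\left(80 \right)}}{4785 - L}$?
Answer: $\frac{645}{3085966} \approx 0.00020901$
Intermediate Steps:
$M{\left(c \right)} = 1$
$L = \frac{359}{645}$ ($L = \left(-359\right) \left(- \frac{1}{645}\right) = \frac{359}{645} \approx 0.55659$)
$\frac{M{\left(80 \right)}}{4785 - L} = 1 \frac{1}{4785 - \frac{359}{645}} = 1 \frac{1}{\frac{3085966}{645}} = 1 \cdot \frac{645}{3085966} = \frac{645}{3085966}$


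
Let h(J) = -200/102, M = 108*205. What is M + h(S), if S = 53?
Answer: 1129040/51 ≈ 22138.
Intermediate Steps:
M = 22140
h(J) = -100/51 (h(J) = -200*1/102 = -100/51)
M + h(S) = 22140 - 100/51 = 1129040/51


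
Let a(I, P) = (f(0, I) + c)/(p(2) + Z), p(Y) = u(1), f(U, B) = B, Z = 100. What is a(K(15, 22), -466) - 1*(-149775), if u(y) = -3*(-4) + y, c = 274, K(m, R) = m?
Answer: 16924864/113 ≈ 1.4978e+5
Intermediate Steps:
u(y) = 12 + y
p(Y) = 13 (p(Y) = 12 + 1 = 13)
a(I, P) = 274/113 + I/113 (a(I, P) = (I + 274)/(13 + 100) = (274 + I)/113 = (274 + I)*(1/113) = 274/113 + I/113)
a(K(15, 22), -466) - 1*(-149775) = (274/113 + (1/113)*15) - 1*(-149775) = (274/113 + 15/113) + 149775 = 289/113 + 149775 = 16924864/113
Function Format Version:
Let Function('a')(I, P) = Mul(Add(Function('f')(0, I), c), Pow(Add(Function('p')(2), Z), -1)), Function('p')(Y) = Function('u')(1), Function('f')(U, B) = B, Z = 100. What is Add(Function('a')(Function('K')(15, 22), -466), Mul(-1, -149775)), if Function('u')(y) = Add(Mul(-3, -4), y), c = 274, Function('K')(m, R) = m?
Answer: Rational(16924864, 113) ≈ 1.4978e+5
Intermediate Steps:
Function('u')(y) = Add(12, y)
Function('p')(Y) = 13 (Function('p')(Y) = Add(12, 1) = 13)
Function('a')(I, P) = Add(Rational(274, 113), Mul(Rational(1, 113), I)) (Function('a')(I, P) = Mul(Add(I, 274), Pow(Add(13, 100), -1)) = Mul(Add(274, I), Pow(113, -1)) = Mul(Add(274, I), Rational(1, 113)) = Add(Rational(274, 113), Mul(Rational(1, 113), I)))
Add(Function('a')(Function('K')(15, 22), -466), Mul(-1, -149775)) = Add(Add(Rational(274, 113), Mul(Rational(1, 113), 15)), Mul(-1, -149775)) = Add(Add(Rational(274, 113), Rational(15, 113)), 149775) = Add(Rational(289, 113), 149775) = Rational(16924864, 113)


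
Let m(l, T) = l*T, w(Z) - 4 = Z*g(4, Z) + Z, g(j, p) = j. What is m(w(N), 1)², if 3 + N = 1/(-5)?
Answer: 144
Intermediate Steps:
N = -16/5 (N = -3 + 1/(-5) = -3 - ⅕ = -16/5 ≈ -3.2000)
w(Z) = 4 + 5*Z (w(Z) = 4 + (Z*4 + Z) = 4 + (4*Z + Z) = 4 + 5*Z)
m(l, T) = T*l
m(w(N), 1)² = (1*(4 + 5*(-16/5)))² = (1*(4 - 16))² = (1*(-12))² = (-12)² = 144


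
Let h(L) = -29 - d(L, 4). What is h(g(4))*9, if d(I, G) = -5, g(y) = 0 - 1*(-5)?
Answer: -216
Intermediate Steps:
g(y) = 5 (g(y) = 0 + 5 = 5)
h(L) = -24 (h(L) = -29 - 1*(-5) = -29 + 5 = -24)
h(g(4))*9 = -24*9 = -216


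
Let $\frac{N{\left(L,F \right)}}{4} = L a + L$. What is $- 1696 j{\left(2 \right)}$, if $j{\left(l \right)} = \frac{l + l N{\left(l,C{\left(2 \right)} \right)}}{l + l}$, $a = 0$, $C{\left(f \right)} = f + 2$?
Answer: $-7632$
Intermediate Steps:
$C{\left(f \right)} = 2 + f$
$N{\left(L,F \right)} = 4 L$ ($N{\left(L,F \right)} = 4 \left(L 0 + L\right) = 4 \left(0 + L\right) = 4 L$)
$j{\left(l \right)} = \frac{l + 4 l^{2}}{2 l}$ ($j{\left(l \right)} = \frac{l + l 4 l}{l + l} = \frac{l + 4 l^{2}}{2 l}$)
$- 1696 j{\left(2 \right)} = - 1696 \left(\frac{1}{2} + 2 \cdot 2\right) = - 1696 \left(\frac{1}{2} + 4\right) = \left(-1696\right) \frac{9}{2} = -7632$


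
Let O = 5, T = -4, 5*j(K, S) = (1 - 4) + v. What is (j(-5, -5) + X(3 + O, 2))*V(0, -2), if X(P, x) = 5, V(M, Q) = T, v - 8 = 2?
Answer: -128/5 ≈ -25.600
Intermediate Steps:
v = 10 (v = 8 + 2 = 10)
j(K, S) = 7/5 (j(K, S) = ((1 - 4) + 10)/5 = (-3 + 10)/5 = (1/5)*7 = 7/5)
V(M, Q) = -4
(j(-5, -5) + X(3 + O, 2))*V(0, -2) = (7/5 + 5)*(-4) = (32/5)*(-4) = -128/5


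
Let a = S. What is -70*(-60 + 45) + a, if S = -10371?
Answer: -9321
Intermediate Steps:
a = -10371
-70*(-60 + 45) + a = -70*(-60 + 45) - 10371 = -70*(-15) - 10371 = 1050 - 10371 = -9321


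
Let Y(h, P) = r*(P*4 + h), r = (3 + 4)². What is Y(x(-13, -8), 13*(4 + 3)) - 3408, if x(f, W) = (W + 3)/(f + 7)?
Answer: 86813/6 ≈ 14469.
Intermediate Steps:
r = 49 (r = 7² = 49)
x(f, W) = (3 + W)/(7 + f)
Y(h, P) = 49*h + 196*P (Y(h, P) = 49*(P*4 + h) = 49*(4*P + h) = 49*(h + 4*P) = 49*h + 196*P)
Y(x(-13, -8), 13*(4 + 3)) - 3408 = (49*((3 - 8)/(7 - 13)) + 196*(13*(4 + 3))) - 3408 = (49*(-5/(-6)) + 196*(13*7)) - 3408 = (49*(-⅙*(-5)) + 196*91) - 3408 = (49*(⅚) + 17836) - 3408 = (245/6 + 17836) - 3408 = 107261/6 - 3408 = 86813/6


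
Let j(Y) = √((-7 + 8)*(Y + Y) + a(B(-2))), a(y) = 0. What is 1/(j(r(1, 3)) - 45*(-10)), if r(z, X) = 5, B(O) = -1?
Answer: 45/20249 - √10/202490 ≈ 0.0022067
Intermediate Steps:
j(Y) = √2*√Y (j(Y) = √((-7 + 8)*(Y + Y) + 0) = √(1*(2*Y) + 0) = √(2*Y + 0) = √(2*Y) = √2*√Y)
1/(j(r(1, 3)) - 45*(-10)) = 1/(√2*√5 - 45*(-10)) = 1/(√10 + 450) = 1/(450 + √10)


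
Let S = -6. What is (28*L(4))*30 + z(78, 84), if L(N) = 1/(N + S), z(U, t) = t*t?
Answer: 6636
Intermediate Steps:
z(U, t) = t²
L(N) = 1/(-6 + N) (L(N) = 1/(N - 6) = 1/(-6 + N))
(28*L(4))*30 + z(78, 84) = (28/(-6 + 4))*30 + 84² = (28/(-2))*30 + 7056 = (28*(-½))*30 + 7056 = -14*30 + 7056 = -420 + 7056 = 6636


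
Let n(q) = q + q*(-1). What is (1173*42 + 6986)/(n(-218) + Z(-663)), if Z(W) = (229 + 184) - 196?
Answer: 8036/31 ≈ 259.23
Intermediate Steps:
n(q) = 0 (n(q) = q - q = 0)
Z(W) = 217 (Z(W) = 413 - 196 = 217)
(1173*42 + 6986)/(n(-218) + Z(-663)) = (1173*42 + 6986)/(0 + 217) = (49266 + 6986)/217 = 56252*(1/217) = 8036/31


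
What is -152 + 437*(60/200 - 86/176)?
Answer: -103151/440 ≈ -234.43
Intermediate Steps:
-152 + 437*(60/200 - 86/176) = -152 + 437*(60*(1/200) - 86*1/176) = -152 + 437*(3/10 - 43/88) = -152 + 437*(-83/440) = -152 - 36271/440 = -103151/440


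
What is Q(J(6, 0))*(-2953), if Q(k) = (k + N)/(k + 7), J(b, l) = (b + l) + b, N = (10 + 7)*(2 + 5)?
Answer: -386843/19 ≈ -20360.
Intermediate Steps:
N = 119 (N = 17*7 = 119)
J(b, l) = l + 2*b
Q(k) = (119 + k)/(7 + k) (Q(k) = (k + 119)/(k + 7) = (119 + k)/(7 + k))
Q(J(6, 0))*(-2953) = ((119 + (0 + 2*6))/(7 + (0 + 2*6)))*(-2953) = ((119 + (0 + 12))/(7 + (0 + 12)))*(-2953) = ((119 + 12)/(7 + 12))*(-2953) = (131/19)*(-2953) = -386843/19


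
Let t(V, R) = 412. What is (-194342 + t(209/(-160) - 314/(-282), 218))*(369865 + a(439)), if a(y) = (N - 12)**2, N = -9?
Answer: -71813442580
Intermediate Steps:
a(y) = 441 (a(y) = (-9 - 12)**2 = (-21)**2 = 441)
(-194342 + t(209/(-160) - 314/(-282), 218))*(369865 + a(439)) = (-194342 + 412)*(369865 + 441) = -193930*370306 = -71813442580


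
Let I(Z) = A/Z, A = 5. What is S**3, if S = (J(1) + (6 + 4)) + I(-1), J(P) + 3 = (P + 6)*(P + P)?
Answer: 4096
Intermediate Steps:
J(P) = -3 + 2*P*(6 + P) (J(P) = -3 + (P + 6)*(P + P) = -3 + (6 + P)*(2*P) = -3 + 2*P*(6 + P))
I(Z) = 5/Z
S = 16 (S = ((-3 + 2*1**2 + 12*1) + (6 + 4)) + 5/(-1) = ((-3 + 2*1 + 12) + 10) + 5*(-1) = ((-3 + 2 + 12) + 10) - 5 = (11 + 10) - 5 = 21 - 5 = 16)
S**3 = 16**3 = 4096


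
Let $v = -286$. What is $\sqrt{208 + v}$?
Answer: $i \sqrt{78} \approx 8.8318 i$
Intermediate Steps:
$\sqrt{208 + v} = \sqrt{208 - 286} = \sqrt{-78} = i \sqrt{78}$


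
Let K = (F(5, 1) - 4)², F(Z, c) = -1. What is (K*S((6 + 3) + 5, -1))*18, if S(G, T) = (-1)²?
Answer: 450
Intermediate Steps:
S(G, T) = 1
K = 25 (K = (-1 - 4)² = (-5)² = 25)
(K*S((6 + 3) + 5, -1))*18 = (25*1)*18 = 25*18 = 450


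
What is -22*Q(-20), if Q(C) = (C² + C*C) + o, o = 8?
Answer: -17776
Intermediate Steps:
Q(C) = 8 + 2*C² (Q(C) = (C² + C*C) + 8 = (C² + C²) + 8 = 2*C² + 8 = 8 + 2*C²)
-22*Q(-20) = -22*(8 + 2*(-20)²) = -22*(8 + 2*400) = -22*(8 + 800) = -22*808 = -17776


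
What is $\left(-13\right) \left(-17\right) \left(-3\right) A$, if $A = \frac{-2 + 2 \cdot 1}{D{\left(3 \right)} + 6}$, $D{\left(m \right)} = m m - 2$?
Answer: $0$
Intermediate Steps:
$D{\left(m \right)} = -2 + m^{2}$ ($D{\left(m \right)} = m^{2} - 2 = -2 + m^{2}$)
$A = 0$ ($A = \frac{-2 + 2 \cdot 1}{\left(-2 + 3^{2}\right) + 6} = \frac{-2 + 2}{\left(-2 + 9\right) + 6} = \frac{0}{7 + 6} = \frac{0}{13} = 0 \cdot \frac{1}{13} = 0$)
$\left(-13\right) \left(-17\right) \left(-3\right) A = \left(-13\right) \left(-17\right) \left(-3\right) 0 = 221 \left(-3\right) 0 = \left(-663\right) 0 = 0$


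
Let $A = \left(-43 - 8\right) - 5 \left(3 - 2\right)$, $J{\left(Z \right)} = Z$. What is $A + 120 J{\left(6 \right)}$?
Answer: $664$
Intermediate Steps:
$A = -56$ ($A = -51 - 5 = -56$)
$A + 120 J{\left(6 \right)} = -56 + 120 \cdot 6 = -56 + 720 = 664$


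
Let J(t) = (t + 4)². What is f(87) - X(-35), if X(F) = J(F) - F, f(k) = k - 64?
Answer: -973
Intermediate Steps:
J(t) = (4 + t)²
f(k) = -64 + k
X(F) = (4 + F)² - F
f(87) - X(-35) = (-64 + 87) - ((4 - 35)² - 1*(-35)) = 23 - ((-31)² + 35) = 23 - (961 + 35) = 23 - 1*996 = 23 - 996 = -973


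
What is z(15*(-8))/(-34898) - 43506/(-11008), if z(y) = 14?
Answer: 379529569/96039296 ≈ 3.9518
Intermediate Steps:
z(15*(-8))/(-34898) - 43506/(-11008) = 14/(-34898) - 43506/(-11008) = 14*(-1/34898) - 43506*(-1/11008) = -7/17449 + 21753/5504 = 379529569/96039296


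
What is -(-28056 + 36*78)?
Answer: 25248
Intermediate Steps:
-(-28056 + 36*78) = -(-28056 + 2808) = -1*(-25248) = 25248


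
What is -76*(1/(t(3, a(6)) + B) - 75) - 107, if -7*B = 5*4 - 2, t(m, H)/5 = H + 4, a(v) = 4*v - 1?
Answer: 5184179/927 ≈ 5592.4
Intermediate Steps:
a(v) = -1 + 4*v
t(m, H) = 20 + 5*H (t(m, H) = 5*(H + 4) = 5*(4 + H) = 20 + 5*H)
B = -18/7 (B = -(5*4 - 2)/7 = -(20 - 2)/7 = -⅐*18 = -18/7 ≈ -2.5714)
-76*(1/(t(3, a(6)) + B) - 75) - 107 = -76*(1/((20 + 5*(-1 + 4*6)) - 18/7) - 75) - 107 = -76*(1/((20 + 5*(-1 + 24)) - 18/7) - 75) - 107 = -76*(1/((20 + 5*23) - 18/7) - 75) - 107 = -76*(1/((20 + 115) - 18/7) - 75) - 107 = -76*(1/(135 - 18/7) - 75) - 107 = -76*(1/(927/7) - 75) - 107 = -76*(7/927 - 75) - 107 = -76*(-69518/927) - 107 = 5283368/927 - 107 = 5184179/927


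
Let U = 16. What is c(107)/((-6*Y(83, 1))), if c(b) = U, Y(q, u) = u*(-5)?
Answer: 8/15 ≈ 0.53333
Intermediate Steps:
Y(q, u) = -5*u
c(b) = 16
c(107)/((-6*Y(83, 1))) = 16/((-(-30))) = 16/((-6*(-5))) = 16/30 = 16*(1/30) = 8/15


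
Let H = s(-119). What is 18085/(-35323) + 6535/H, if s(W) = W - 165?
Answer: -235971945/10031732 ≈ -23.523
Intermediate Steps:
s(W) = -165 + W
H = -284 (H = -165 - 119 = -284)
18085/(-35323) + 6535/H = 18085/(-35323) + 6535/(-284) = 18085*(-1/35323) + 6535*(-1/284) = -18085/35323 - 6535/284 = -235971945/10031732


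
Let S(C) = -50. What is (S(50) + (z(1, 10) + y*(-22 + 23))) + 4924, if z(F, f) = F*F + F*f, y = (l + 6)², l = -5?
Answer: 4886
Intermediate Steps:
y = 1 (y = (-5 + 6)² = 1² = 1)
z(F, f) = F² + F*f
(S(50) + (z(1, 10) + y*(-22 + 23))) + 4924 = (-50 + (1*(1 + 10) + 1*(-22 + 23))) + 4924 = (-50 + (1*11 + 1*1)) + 4924 = (-50 + (11 + 1)) + 4924 = (-50 + 12) + 4924 = -38 + 4924 = 4886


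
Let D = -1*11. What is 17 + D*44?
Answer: -467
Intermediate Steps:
D = -11
17 + D*44 = 17 - 11*44 = 17 - 484 = -467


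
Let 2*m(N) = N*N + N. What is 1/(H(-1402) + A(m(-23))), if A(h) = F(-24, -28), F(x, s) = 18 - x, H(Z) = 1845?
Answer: 1/1887 ≈ 0.00052994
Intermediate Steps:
m(N) = N/2 + N²/2 (m(N) = (N*N + N)/2 = (N² + N)/2 = (N + N²)/2 = N/2 + N²/2)
A(h) = 42 (A(h) = 18 - 1*(-24) = 18 + 24 = 42)
1/(H(-1402) + A(m(-23))) = 1/(1845 + 42) = 1/1887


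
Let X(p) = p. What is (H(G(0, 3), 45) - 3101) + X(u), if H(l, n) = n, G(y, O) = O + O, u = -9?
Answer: -3065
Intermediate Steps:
G(y, O) = 2*O
(H(G(0, 3), 45) - 3101) + X(u) = (45 - 3101) - 9 = -3056 - 9 = -3065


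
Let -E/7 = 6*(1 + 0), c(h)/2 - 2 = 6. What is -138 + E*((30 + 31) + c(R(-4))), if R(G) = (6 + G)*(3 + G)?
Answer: -3372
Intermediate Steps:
R(G) = (3 + G)*(6 + G)
c(h) = 16 (c(h) = 4 + 2*6 = 4 + 12 = 16)
E = -42 (E = -42*(1 + 0) = -42 ≈ -42.000)
-138 + E*((30 + 31) + c(R(-4))) = -138 - 42*((30 + 31) + 16) = -138 - 42*(61 + 16) = -138 - 42*77 = -138 - 3234 = -3372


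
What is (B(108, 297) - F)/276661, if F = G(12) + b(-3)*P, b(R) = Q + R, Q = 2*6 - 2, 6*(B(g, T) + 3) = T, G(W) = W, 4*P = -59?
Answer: 551/1106644 ≈ 0.00049790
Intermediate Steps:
P = -59/4 (P = (¼)*(-59) = -59/4 ≈ -14.750)
B(g, T) = -3 + T/6
Q = 10 (Q = 12 - 2 = 10)
b(R) = 10 + R
F = -365/4 (F = 12 + (10 - 3)*(-59/4) = 12 + 7*(-59/4) = 12 - 413/4 = -365/4 ≈ -91.250)
(B(108, 297) - F)/276661 = ((-3 + (⅙)*297) - 1*(-365/4))/276661 = ((-3 + 99/2) + 365/4)*(1/276661) = (93/2 + 365/4)*(1/276661) = (551/4)*(1/276661) = 551/1106644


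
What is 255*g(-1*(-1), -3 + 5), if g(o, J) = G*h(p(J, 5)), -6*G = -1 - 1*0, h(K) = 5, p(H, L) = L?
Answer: 425/2 ≈ 212.50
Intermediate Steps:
G = ⅙ (G = -(-1 - 1*0)/6 = -(-1 + 0)/6 = -⅙*(-1) = ⅙ ≈ 0.16667)
g(o, J) = ⅚ (g(o, J) = (⅙)*5 = ⅚)
255*g(-1*(-1), -3 + 5) = 255*(⅚) = 425/2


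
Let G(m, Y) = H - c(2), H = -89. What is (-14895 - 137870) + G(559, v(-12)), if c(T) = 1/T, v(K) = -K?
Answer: -305709/2 ≈ -1.5285e+5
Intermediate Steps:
G(m, Y) = -179/2 (G(m, Y) = -89 - 1/2 = -179/2)
(-14895 - 137870) + G(559, v(-12)) = (-14895 - 137870) - 179/2 = -152765 - 179/2 = -305709/2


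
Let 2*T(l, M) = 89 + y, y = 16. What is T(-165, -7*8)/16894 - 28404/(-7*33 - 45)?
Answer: 79978611/777124 ≈ 102.92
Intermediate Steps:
T(l, M) = 105/2 (T(l, M) = (89 + 16)/2 = (1/2)*105 = 105/2)
T(-165, -7*8)/16894 - 28404/(-7*33 - 45) = (105/2)/16894 - 28404/(-7*33 - 45) = (105/2)*(1/16894) - 28404/(-231 - 45) = 105/33788 - 28404/(-276) = 105/33788 - 28404*(-1/276) = 105/33788 + 2367/23 = 79978611/777124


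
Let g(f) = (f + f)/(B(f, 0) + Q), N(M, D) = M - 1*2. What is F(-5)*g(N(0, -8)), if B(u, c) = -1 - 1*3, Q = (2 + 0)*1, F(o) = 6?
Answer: 12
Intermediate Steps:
N(M, D) = -2 + M (N(M, D) = M - 2 = -2 + M)
Q = 2 (Q = 2*1 = 2)
B(u, c) = -4 (B(u, c) = -1 - 3 = -4)
g(f) = -f (g(f) = (f + f)/(-4 + 2) = (2*f)/(-2) = (2*f)*(-½) = -f)
F(-5)*g(N(0, -8)) = 6*(-(-2 + 0)) = 6*(-1*(-2)) = 6*2 = 12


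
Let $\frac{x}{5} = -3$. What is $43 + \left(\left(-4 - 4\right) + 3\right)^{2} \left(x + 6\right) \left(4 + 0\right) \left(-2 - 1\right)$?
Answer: $2743$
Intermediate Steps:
$x = -15$ ($x = 5 \left(-3\right) = -15$)
$43 + \left(\left(-4 - 4\right) + 3\right)^{2} \left(x + 6\right) \left(4 + 0\right) \left(-2 - 1\right) = 43 + \left(\left(-4 - 4\right) + 3\right)^{2} \left(-15 + 6\right) \left(4 + 0\right) \left(-2 - 1\right) = 43 + \left(\left(-4 - 4\right) + 3\right)^{2} \left(-9\right) 4 \left(-3\right) = 43 + \left(-8 + 3\right)^{2} \left(\left(-36\right) \left(-3\right)\right) = 43 + \left(-5\right)^{2} \cdot 108 = 43 + 25 \cdot 108 = 43 + 2700 = 2743$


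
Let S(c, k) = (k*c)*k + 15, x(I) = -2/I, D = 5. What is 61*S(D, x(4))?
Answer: 3965/4 ≈ 991.25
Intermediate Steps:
S(c, k) = 15 + c*k² (S(c, k) = (c*k)*k + 15 = c*k² + 15 = 15 + c*k²)
61*S(D, x(4)) = 61*(15 + 5*(-2/4)²) = 61*(15 + 5*(-2*¼)²) = 61*(15 + 5*(-½)²) = 61*(15 + 5*(¼)) = 61*(15 + 5/4) = 61*(65/4) = 3965/4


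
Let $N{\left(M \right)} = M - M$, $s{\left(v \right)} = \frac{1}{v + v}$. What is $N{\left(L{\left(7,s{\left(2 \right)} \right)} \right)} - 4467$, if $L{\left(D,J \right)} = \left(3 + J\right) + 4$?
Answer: $-4467$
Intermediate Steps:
$s{\left(v \right)} = \frac{1}{2 v}$
$L{\left(D,J \right)} = 7 + J$
$N{\left(M \right)} = 0$
$N{\left(L{\left(7,s{\left(2 \right)} \right)} \right)} - 4467 = 0 - 4467 = -4467$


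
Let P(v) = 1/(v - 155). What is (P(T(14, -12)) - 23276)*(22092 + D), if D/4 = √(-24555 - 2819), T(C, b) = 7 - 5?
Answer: -26224890356/51 - 14244916*I*√27374/153 ≈ -5.1421e+8 - 1.5404e+7*I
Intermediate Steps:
T(C, b) = 2
D = 4*I*√27374 (D = 4*√(-24555 - 2819) = 4*√(-27374) = 4*(I*√27374) = 4*I*√27374 ≈ 661.8*I)
P(v) = 1/(-155 + v)
(P(T(14, -12)) - 23276)*(22092 + D) = (1/(-155 + 2) - 23276)*(22092 + 4*I*√27374) = (1/(-153) - 23276)*(22092 + 4*I*√27374) = (-1/153 - 23276)*(22092 + 4*I*√27374) = -3561229*(22092 + 4*I*√27374)/153 = -26224890356/51 - 14244916*I*√27374/153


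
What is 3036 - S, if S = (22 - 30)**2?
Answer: 2972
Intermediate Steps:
S = 64 (S = (-8)**2 = 64)
3036 - S = 3036 - 1*64 = 3036 - 64 = 2972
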